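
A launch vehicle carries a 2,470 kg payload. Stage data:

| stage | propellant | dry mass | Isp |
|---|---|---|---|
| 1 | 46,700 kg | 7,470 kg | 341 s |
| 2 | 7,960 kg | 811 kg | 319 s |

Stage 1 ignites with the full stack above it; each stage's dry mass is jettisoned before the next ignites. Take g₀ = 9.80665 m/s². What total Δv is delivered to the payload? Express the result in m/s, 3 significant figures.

Δv ≈ 8040 m/s

Ignition mass of stage 1 = 46,700+7,470 + 7,960+811 + 2,470 = 65,411 kg.
Stage 1: m₀ = 65,411 kg, m_f = 65,411 − 46,700 = 18,711 kg; Δv = 341×9.80665×ln(3.496) = 3344.1×1.2516 ≈ 4185 m/s.
Stage 2: m₀ = 11,241 kg, m_f = 11,241 − 7,960 = 3,281 kg; Δv = 319×9.80665×ln(3.426) = 3128.3×1.2314 ≈ 3852 m/s.
Total Δv = 4185 + 3852 = 8037 m/s.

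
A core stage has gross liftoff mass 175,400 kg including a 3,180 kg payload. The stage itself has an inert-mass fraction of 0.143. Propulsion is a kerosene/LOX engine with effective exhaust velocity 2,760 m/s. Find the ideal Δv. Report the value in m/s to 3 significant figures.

Δv ≈ 5080 m/s

Stage wet mass = m₀ − payload = 175,400 − 3,180 = 172,220 kg.
Stage dry mass = ε × stage wet mass = 0.143 × 172,220 = 24,627.5 kg.
Burnout mass m_f = stage dry + payload = 24,627.5 + 3,180 = 27,807.5 kg.
From the ideal rocket equation, Δv = v_e · ln(175,400/27,807.5) = 2760.0 × ln(6.308) = 2760.0 × 1.8418 ≈ 5083 m/s.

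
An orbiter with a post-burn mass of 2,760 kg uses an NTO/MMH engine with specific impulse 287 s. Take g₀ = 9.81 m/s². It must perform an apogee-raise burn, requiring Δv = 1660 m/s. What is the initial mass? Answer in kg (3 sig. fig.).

initial mass ≈ 4980 kg

v_e = Isp · g₀ = 287 × 9.81 = 2815.5 m/s.
By the Tsiolkovsky rocket equation, m₀/m_f = exp(Δv / v_e) = exp(1660 / 2815.5) = exp(0.5896) = 1.8033.
m₀ = m_f × 1.8033 = 2,760 × 1.8033 = 4,977.11 kg.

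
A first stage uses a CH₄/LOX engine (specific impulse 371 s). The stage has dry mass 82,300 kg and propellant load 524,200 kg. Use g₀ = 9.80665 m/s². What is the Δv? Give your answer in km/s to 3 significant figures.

Δv ≈ 7.27 km/s

v_e = Isp · g₀ = 371 × 9.80665 = 3638.3 m/s.
m₀ = m_dry + m_prop = 82,300 + 524,200 = 606,500 kg.
Δv = v_e · ln(m₀/m_f) = 3638.3 × ln(7.369) = 3638.3 × 1.9973 ≈ 7266.8 m/s.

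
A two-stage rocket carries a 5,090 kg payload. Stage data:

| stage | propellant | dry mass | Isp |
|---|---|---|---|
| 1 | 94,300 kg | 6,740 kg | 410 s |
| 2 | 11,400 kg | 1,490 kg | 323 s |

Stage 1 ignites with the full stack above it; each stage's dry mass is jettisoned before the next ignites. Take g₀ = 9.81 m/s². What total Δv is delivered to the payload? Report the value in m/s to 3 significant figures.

Δv ≈ 9510 m/s

Ignition mass of stage 1 = 94,300+6,740 + 11,400+1,490 + 5,090 = 119,020 kg.
Stage 1: m₀ = 119,020 kg, m_f = 119,020 − 94,300 = 24,720 kg; Δv = 410×9.81×ln(4.815) = 4022.1×1.5717 ≈ 6321 m/s.
Stage 2: m₀ = 17,980 kg, m_f = 17,980 − 11,400 = 6,580 kg; Δv = 323×9.81×ln(2.733) = 3168.6×1.0052 ≈ 3185 m/s.
Total Δv = 6321 + 3185 = 9506 m/s.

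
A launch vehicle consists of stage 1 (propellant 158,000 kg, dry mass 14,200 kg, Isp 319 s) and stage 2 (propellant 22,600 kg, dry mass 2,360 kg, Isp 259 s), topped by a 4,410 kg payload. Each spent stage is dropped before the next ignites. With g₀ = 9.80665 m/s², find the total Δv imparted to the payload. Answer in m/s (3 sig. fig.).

Ignition mass of stage 1 = 158,000+14,200 + 22,600+2,360 + 4,410 = 201,570 kg.
Stage 1: m₀ = 201,570 kg, m_f = 201,570 − 158,000 = 43,570 kg; Δv = 319×9.80665×ln(4.626) = 3128.3×1.5318 ≈ 4792 m/s.
Stage 2: m₀ = 29,370 kg, m_f = 29,370 − 22,600 = 6,770 kg; Δv = 259×9.80665×ln(4.338) = 2539.9×1.4675 ≈ 3727 m/s.
Total Δv = 4792 + 3727 = 8519 m/s.

Δv ≈ 8520 m/s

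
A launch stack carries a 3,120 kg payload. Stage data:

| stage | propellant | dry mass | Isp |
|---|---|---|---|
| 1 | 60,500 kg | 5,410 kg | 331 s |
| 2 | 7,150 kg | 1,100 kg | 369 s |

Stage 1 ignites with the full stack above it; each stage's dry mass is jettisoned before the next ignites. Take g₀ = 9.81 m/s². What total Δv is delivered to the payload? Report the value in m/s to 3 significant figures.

Ignition mass of stage 1 = 60,500+5,410 + 7,150+1,100 + 3,120 = 77,280 kg.
Stage 1: m₀ = 77,280 kg, m_f = 77,280 − 60,500 = 16,780 kg; Δv = 331×9.81×ln(4.605) = 3247.1×1.5272 ≈ 4959 m/s.
Stage 2: m₀ = 11,370 kg, m_f = 11,370 − 7,150 = 4,220 kg; Δv = 369×9.81×ln(2.694) = 3619.9×0.9911 ≈ 3588 m/s.
Total Δv = 4959 + 3588 = 8547 m/s.

Δv ≈ 8550 m/s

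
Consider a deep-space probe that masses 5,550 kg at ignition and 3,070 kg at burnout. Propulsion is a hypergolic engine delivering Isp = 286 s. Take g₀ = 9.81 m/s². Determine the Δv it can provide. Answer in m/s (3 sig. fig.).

Δv ≈ 1660 m/s

v_e = Isp · g₀ = 286 × 9.81 = 2805.7 m/s.
By the Tsiolkovsky rocket equation, Δv = v_e · ln(m₀/m_f) = 2805.7 × ln(1.808) = 2805.7 × 0.5921 ≈ 1661.3 m/s.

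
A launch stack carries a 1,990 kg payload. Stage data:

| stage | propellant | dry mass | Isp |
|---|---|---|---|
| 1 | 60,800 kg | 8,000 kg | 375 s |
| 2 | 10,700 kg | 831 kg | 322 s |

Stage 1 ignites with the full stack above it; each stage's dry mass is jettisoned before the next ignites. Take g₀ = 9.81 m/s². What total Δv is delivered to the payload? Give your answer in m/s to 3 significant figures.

Ignition mass of stage 1 = 60,800+8,000 + 10,700+831 + 1,990 = 82,321 kg.
Stage 1: m₀ = 82,321 kg, m_f = 82,321 − 60,800 = 21,521 kg; Δv = 375×9.81×ln(3.825) = 3678.8×1.3416 ≈ 4935 m/s.
Stage 2: m₀ = 13,521 kg, m_f = 13,521 − 10,700 = 2,821 kg; Δv = 322×9.81×ln(4.793) = 3158.8×1.5672 ≈ 4950 m/s.
Total Δv = 4935 + 4950 = 9885 m/s.

Δv ≈ 9890 m/s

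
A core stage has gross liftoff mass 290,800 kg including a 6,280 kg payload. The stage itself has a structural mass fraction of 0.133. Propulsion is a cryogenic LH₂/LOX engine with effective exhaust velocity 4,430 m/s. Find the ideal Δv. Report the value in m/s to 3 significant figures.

Δv ≈ 8350 m/s

Stage wet mass = m₀ − payload = 290,800 − 6,280 = 284,520 kg.
Stage dry mass = ε × stage wet mass = 0.133 × 284,520 = 37,841.2 kg.
Burnout mass m_f = stage dry + payload = 37,841.2 + 6,280 = 44,121.2 kg.
From the ideal rocket equation, Δv = v_e · ln(290,800/44,121.2) = 4430.0 × ln(6.591) = 4430.0 × 1.8857 ≈ 8354 m/s.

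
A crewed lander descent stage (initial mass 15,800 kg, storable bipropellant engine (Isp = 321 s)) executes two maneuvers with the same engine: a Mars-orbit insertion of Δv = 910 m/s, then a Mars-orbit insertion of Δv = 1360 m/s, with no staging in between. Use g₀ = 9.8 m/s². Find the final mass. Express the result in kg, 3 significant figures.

final mass ≈ 7680 kg

v_e = Isp · g₀ = 321 × 9.8 = 3145.8 m/s.
After the first burn: m = 15800 × exp(−910/3145.8) = 15800 × 0.74881 = 11,831.2 kg.
After the second burn: m = 11,831.2 × exp(−1360/3145.8) = 11,831.2 × 0.64900 = 7,678.45 kg.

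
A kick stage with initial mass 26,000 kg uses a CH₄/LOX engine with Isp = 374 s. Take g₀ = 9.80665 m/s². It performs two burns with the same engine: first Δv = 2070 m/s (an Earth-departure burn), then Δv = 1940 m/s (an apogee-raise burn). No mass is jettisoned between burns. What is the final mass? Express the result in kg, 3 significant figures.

final mass ≈ 8710 kg

v_e = Isp · g₀ = 374 × 9.80665 = 3667.7 m/s.
After the first burn: m = 26000 × exp(−2070/3667.7) = 26000 × 0.56871 = 14,786.5 kg.
After the second burn: m = 14,786.5 × exp(−1940/3667.7) = 14,786.5 × 0.58923 = 8,712.65 kg.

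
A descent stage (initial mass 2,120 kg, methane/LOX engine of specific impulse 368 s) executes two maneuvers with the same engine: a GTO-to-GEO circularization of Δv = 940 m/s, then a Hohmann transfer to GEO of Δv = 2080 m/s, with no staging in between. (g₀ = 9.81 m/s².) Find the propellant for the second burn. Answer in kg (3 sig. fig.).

v_e = Isp · g₀ = 368 × 9.81 = 3610.1 m/s.
After the first burn: m = 2120 × exp(−940/3610.1) = 2120 × 0.77076 = 1,634.01 kg.
After the second burn: m = 1,634.01 × exp(−2080/3610.1) = 1,634.01 × 0.56205 = 918.395 kg.
Second-burn propellant = 1,634.01 − 918.395 = 715.615 kg.

propellant for the second burn ≈ 716 kg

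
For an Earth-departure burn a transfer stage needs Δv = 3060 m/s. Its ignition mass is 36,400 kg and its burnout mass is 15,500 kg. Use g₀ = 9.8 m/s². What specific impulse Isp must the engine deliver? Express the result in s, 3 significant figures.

Isp ≈ 366 s

ln(m₀/m_f) = ln(36400/15500) = ln(2.348) = 0.8537.
Rocket equation: v_e = Δv / ln(m₀/m_f) = 3060 / 0.8537 = 3584.3 m/s.
Isp = v_e / g₀ = 3584.3 / 9.8 = 365.7 s.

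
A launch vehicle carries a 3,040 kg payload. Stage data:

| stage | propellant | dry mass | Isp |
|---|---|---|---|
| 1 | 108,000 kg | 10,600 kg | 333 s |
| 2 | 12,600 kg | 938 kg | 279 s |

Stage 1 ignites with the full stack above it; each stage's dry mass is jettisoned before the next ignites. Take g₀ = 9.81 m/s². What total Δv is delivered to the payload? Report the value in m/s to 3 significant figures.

Δv ≈ 9150 m/s

Ignition mass of stage 1 = 108,000+10,600 + 12,600+938 + 3,040 = 135,178 kg.
Stage 1: m₀ = 135,178 kg, m_f = 135,178 − 108,000 = 27,178 kg; Δv = 333×9.81×ln(4.974) = 3266.7×1.6042 ≈ 5240 m/s.
Stage 2: m₀ = 16,578 kg, m_f = 16,578 − 12,600 = 3,978 kg; Δv = 279×9.81×ln(4.167) = 2737.0×1.4273 ≈ 3906 m/s.
Total Δv = 5240 + 3906 = 9146 m/s.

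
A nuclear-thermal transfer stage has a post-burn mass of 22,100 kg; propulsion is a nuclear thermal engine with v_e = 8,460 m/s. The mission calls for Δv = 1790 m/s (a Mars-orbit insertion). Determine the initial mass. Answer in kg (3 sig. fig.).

initial mass ≈ 27300 kg

Using Δv = v_e ln(m₀/m_f): m₀/m_f = exp(Δv / v_e) = exp(1790 / 8460.0) = exp(0.2116) = 1.2356.
m₀ = m_f × 1.2356 = 22,100 × 1.2356 = 27,306.8 kg.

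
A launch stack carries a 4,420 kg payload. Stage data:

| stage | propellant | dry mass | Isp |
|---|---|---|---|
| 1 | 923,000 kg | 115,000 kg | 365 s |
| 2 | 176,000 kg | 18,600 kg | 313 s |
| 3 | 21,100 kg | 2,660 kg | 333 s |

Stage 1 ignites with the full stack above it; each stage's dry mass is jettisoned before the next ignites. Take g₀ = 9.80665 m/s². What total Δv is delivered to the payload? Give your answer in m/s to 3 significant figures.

Δv ≈ 14000 m/s

Ignition mass of stage 1 = 923,000+115,000 + 176,000+18,600 + 21,100+2,660 + 4,420 = 1,260,780 kg.
Stage 1: m₀ = 1,260,780 kg, m_f = 1,260,780 − 923,000 = 337,780 kg; Δv = 365×9.80665×ln(3.733) = 3579.4×1.3171 ≈ 4714 m/s.
Stage 2: m₀ = 222,780 kg, m_f = 222,780 − 176,000 = 46,780 kg; Δv = 313×9.80665×ln(4.762) = 3069.5×1.5607 ≈ 4791 m/s.
Stage 3: m₀ = 28,180 kg, m_f = 28,180 − 21,100 = 7,080 kg; Δv = 333×9.80665×ln(3.98) = 3265.6×1.3813 ≈ 4511 m/s.
Total Δv = 4714 + 4791 + 4511 = 14016 m/s.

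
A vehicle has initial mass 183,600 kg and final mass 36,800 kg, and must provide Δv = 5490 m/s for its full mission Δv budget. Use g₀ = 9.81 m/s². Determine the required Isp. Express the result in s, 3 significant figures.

ln(m₀/m_f) = ln(183600/36800) = ln(4.989) = 1.6073.
By the Tsiolkovsky rocket equation, v_e = Δv / ln(m₀/m_f) = 5490 / 1.6073 = 3415.7 m/s.
Isp = v_e / g₀ = 3415.7 / 9.81 = 348.2 s.

Isp ≈ 348 s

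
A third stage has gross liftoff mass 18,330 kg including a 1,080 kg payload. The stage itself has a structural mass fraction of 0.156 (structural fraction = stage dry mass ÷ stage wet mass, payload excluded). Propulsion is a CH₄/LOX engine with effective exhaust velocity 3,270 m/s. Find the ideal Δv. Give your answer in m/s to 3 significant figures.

Δv ≈ 5170 m/s

Stage wet mass = m₀ − payload = 18,330 − 1,080 = 17,250 kg.
Stage dry mass = ε × stage wet mass = 0.156 × 17,250 = 2,691 kg.
Burnout mass m_f = stage dry + payload = 2,691 + 1,080 = 3,771 kg.
Rocket equation: Δv = v_e · ln(18,330/3,771) = 3270.0 × ln(4.861) = 3270.0 × 1.5812 ≈ 5171 m/s.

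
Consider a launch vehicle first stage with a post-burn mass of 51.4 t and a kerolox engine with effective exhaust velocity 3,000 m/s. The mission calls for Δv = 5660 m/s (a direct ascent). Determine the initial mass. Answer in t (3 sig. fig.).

initial mass ≈ 339 t

m₀/m_f = exp(Δv / v_e) = exp(5660 / 3000.0) = exp(1.8867) = 6.5973.
m₀ = m_f × 6.5973 = 51.4 × 6.5973 = 339.101 t.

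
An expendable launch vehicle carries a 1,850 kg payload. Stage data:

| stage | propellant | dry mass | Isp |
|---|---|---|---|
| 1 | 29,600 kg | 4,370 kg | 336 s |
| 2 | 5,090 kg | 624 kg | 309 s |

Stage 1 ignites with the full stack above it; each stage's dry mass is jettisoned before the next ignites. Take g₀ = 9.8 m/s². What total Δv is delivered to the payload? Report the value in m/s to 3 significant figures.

Ignition mass of stage 1 = 29,600+4,370 + 5,090+624 + 1,850 = 41,534 kg.
Stage 1: m₀ = 41,534 kg, m_f = 41,534 − 29,600 = 11,934 kg; Δv = 336×9.8×ln(3.48) = 3292.8×1.2471 ≈ 4107 m/s.
Stage 2: m₀ = 7,564 kg, m_f = 7,564 − 5,090 = 2,474 kg; Δv = 309×9.8×ln(3.057) = 3028.2×1.1176 ≈ 3384 m/s.
Total Δv = 4107 + 3384 = 7491 m/s.

Δv ≈ 7490 m/s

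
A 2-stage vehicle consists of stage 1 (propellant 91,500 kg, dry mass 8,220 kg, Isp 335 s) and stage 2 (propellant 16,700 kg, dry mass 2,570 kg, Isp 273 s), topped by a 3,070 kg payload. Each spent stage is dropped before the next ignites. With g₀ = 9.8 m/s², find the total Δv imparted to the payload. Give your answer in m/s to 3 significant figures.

Δv ≈ 8230 m/s

Ignition mass of stage 1 = 91,500+8,220 + 16,700+2,570 + 3,070 = 122,060 kg.
Stage 1: m₀ = 122,060 kg, m_f = 122,060 − 91,500 = 30,560 kg; Δv = 335×9.8×ln(3.994) = 3283.0×1.3848 ≈ 4546 m/s.
Stage 2: m₀ = 22,340 kg, m_f = 22,340 − 16,700 = 5,640 kg; Δv = 273×9.8×ln(3.961) = 2675.4×1.3765 ≈ 3683 m/s.
Total Δv = 4546 + 3683 = 8229 m/s.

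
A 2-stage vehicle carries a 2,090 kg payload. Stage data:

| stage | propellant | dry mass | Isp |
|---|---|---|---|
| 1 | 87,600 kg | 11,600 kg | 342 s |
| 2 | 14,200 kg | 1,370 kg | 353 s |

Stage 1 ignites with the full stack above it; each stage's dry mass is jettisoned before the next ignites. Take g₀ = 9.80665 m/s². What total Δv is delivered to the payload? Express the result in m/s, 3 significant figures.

Ignition mass of stage 1 = 87,600+11,600 + 14,200+1,370 + 2,090 = 116,860 kg.
Stage 1: m₀ = 116,860 kg, m_f = 116,860 − 87,600 = 29,260 kg; Δv = 342×9.80665×ln(3.994) = 3353.9×1.3848 ≈ 4644 m/s.
Stage 2: m₀ = 17,660 kg, m_f = 17,660 − 14,200 = 3,460 kg; Δv = 353×9.80665×ln(5.104) = 3461.7×1.6300 ≈ 5643 m/s.
Total Δv = 4644 + 5643 = 10287 m/s.

Δv ≈ 10300 m/s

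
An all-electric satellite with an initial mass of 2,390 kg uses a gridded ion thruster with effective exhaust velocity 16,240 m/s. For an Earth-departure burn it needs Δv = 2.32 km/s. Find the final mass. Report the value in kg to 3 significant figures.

m₀/m_f = exp(Δv / v_e) = exp(2320 / 16240.0) = exp(0.1429) = 1.1536.
m_f = m₀ / 1.1536 = 2,390 / 1.1536 = 2,071.78 kg.

final mass ≈ 2070 kg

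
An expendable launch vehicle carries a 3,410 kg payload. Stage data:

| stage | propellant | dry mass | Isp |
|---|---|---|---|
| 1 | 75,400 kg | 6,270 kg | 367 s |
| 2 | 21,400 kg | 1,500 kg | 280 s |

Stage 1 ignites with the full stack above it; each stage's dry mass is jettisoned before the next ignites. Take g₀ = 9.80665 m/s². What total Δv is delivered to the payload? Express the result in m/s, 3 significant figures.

Ignition mass of stage 1 = 75,400+6,270 + 21,400+1,500 + 3,410 = 107,980 kg.
Stage 1: m₀ = 107,980 kg, m_f = 107,980 − 75,400 = 32,580 kg; Δv = 367×9.80665×ln(3.314) = 3599.0×1.1982 ≈ 4313 m/s.
Stage 2: m₀ = 26,310 kg, m_f = 26,310 − 21,400 = 4,910 kg; Δv = 280×9.80665×ln(5.358) = 2745.9×1.6787 ≈ 4609 m/s.
Total Δv = 4313 + 4609 = 8922 m/s.

Δv ≈ 8920 m/s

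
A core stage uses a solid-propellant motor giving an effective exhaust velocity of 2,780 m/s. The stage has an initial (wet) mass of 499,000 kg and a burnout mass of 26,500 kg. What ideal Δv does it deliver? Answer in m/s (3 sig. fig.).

Δv = v_e · ln(m₀/m_f) = 2780.0 × ln(18.83) = 2780.0 × 2.9355 ≈ 8160.6 m/s.

Δv ≈ 8160 m/s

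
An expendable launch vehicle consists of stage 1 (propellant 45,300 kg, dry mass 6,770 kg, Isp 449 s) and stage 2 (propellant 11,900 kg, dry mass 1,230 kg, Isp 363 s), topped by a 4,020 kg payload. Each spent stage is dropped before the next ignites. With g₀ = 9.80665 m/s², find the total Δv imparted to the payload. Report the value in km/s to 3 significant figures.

Δv ≈ 8.89 km/s

Ignition mass of stage 1 = 45,300+6,770 + 11,900+1,230 + 4,020 = 69,220 kg.
Stage 1: m₀ = 69,220 kg, m_f = 69,220 − 45,300 = 23,920 kg; Δv = 449×9.80665×ln(2.894) = 4403.2×1.0626 ≈ 4679 m/s.
Stage 2: m₀ = 17,150 kg, m_f = 17,150 − 11,900 = 5,250 kg; Δv = 363×9.80665×ln(3.267) = 3559.8×1.1838 ≈ 4214 m/s.
Total Δv = 4679 + 4214 = 8893 m/s.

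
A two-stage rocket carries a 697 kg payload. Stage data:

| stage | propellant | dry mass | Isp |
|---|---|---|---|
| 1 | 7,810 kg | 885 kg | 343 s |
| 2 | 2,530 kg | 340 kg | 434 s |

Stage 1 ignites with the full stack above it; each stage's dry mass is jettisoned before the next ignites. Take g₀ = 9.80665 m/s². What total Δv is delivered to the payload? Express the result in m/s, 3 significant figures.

Ignition mass of stage 1 = 7,810+885 + 2,530+340 + 697 = 12,262 kg.
Stage 1: m₀ = 12,262 kg, m_f = 12,262 − 7,810 = 4,452 kg; Δv = 343×9.80665×ln(2.754) = 3363.7×1.0132 ≈ 3408 m/s.
Stage 2: m₀ = 3,567 kg, m_f = 3,567 − 2,530 = 1,037 kg; Δv = 434×9.80665×ln(3.44) = 4256.1×1.2354 ≈ 5258 m/s.
Total Δv = 3408 + 5258 = 8666 m/s.

Δv ≈ 8670 m/s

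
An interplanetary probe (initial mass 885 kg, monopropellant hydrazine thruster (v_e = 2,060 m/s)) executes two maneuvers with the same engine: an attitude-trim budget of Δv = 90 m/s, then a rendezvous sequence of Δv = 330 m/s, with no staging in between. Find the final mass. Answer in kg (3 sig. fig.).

final mass ≈ 722 kg

After the first burn: m = 885 × exp(−90/2060.0) = 885 × 0.95725 = 847.166 kg.
After the second burn: m = 847.166 × exp(−330/2060.0) = 847.166 × 0.85198 = 721.768 kg.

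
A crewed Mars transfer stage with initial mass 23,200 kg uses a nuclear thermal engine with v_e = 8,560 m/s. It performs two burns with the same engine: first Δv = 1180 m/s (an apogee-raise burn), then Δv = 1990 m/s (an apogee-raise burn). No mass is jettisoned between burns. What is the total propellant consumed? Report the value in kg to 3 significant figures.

After the first burn: m = 23200 × exp(−1180/8560.0) = 23200 × 0.87123 = 20,212.5 kg.
After the second burn: m = 20,212.5 × exp(−1990/8560.0) = 20,212.5 × 0.79257 = 16,019.8 kg.
Total propellant = m₀ − m_final = 23200 − 16,019.8 = 7,180.2 kg.

total propellant consumed ≈ 7180 kg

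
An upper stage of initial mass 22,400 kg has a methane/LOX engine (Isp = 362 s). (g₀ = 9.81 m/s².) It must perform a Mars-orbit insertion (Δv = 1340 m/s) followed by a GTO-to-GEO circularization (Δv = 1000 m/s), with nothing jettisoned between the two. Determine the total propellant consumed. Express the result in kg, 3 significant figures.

v_e = Isp · g₀ = 362 × 9.81 = 3551.2 m/s.
After the first burn: m = 22400 × exp(−1340/3551.2) = 22400 × 0.68569 = 15,359.5 kg.
After the second burn: m = 15,359.5 × exp(−1000/3551.2) = 15,359.5 × 0.75458 = 11,590 kg.
Total propellant = m₀ − m_final = 22400 − 11,590 = 10,810 kg.

total propellant consumed ≈ 10800 kg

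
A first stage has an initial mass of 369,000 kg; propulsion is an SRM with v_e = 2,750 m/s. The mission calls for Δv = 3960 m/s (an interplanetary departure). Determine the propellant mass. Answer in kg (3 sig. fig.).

propellant mass ≈ 282000 kg

m₀/m_f = exp(Δv / v_e) = exp(3960 / 2750.0) = exp(1.4400) = 4.2207.
m_f = 369,000 / 4.2207 = 87,426.3 kg, so propellant = m₀ − m_f = 369,000 − 87,426.3 = 281,573.7 kg.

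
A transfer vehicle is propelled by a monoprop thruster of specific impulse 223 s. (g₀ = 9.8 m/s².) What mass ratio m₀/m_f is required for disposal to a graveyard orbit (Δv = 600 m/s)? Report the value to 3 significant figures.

v_e = Isp · g₀ = 223 × 9.8 = 2185.4 m/s.
m₀/m_f = exp(Δv / v_e) = exp(600 / 2185.4) = exp(0.2745) = 1.3159.

mass ratio ≈ 1.32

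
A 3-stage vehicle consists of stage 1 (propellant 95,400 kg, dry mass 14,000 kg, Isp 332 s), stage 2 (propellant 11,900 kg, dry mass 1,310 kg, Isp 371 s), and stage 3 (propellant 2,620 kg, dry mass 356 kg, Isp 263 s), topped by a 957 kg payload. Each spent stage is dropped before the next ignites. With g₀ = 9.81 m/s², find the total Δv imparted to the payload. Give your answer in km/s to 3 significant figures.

Δv ≈ 11.7 km/s

Ignition mass of stage 1 = 95,400+14,000 + 11,900+1,310 + 2,620+356 + 957 = 126,543 kg.
Stage 1: m₀ = 126,543 kg, m_f = 126,543 − 95,400 = 31,143 kg; Δv = 332×9.81×ln(4.063) = 3256.9×1.4020 ≈ 4566 m/s.
Stage 2: m₀ = 17,143 kg, m_f = 17,143 − 11,900 = 5,243 kg; Δv = 371×9.81×ln(3.27) = 3639.5×1.1847 ≈ 4312 m/s.
Stage 3: m₀ = 3,933 kg, m_f = 3,933 − 2,620 = 1,313 kg; Δv = 263×9.81×ln(2.995) = 2580.0×1.0971 ≈ 2831 m/s.
Total Δv = 4566 + 4312 + 2831 = 11709 m/s.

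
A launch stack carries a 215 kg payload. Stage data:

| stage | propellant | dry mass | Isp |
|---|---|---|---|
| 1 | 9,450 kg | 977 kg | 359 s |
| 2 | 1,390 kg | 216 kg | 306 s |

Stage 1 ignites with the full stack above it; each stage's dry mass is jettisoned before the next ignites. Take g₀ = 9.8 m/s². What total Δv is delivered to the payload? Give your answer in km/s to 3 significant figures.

Δv ≈ 9.52 km/s

Ignition mass of stage 1 = 9,450+977 + 1,390+216 + 215 = 12,248 kg.
Stage 1: m₀ = 12,248 kg, m_f = 12,248 − 9,450 = 2,798 kg; Δv = 359×9.8×ln(4.377) = 3518.2×1.4765 ≈ 5194 m/s.
Stage 2: m₀ = 1,821 kg, m_f = 1,821 − 1,390 = 431 kg; Δv = 306×9.8×ln(4.225) = 2998.8×1.4410 ≈ 4321 m/s.
Total Δv = 5194 + 4321 = 9515 m/s.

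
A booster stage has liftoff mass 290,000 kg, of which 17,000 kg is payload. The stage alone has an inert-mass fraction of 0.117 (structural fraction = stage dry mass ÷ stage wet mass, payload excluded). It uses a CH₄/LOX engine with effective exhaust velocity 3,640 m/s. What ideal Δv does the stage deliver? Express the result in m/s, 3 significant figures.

Stage wet mass = m₀ − payload = 290,000 − 17,000 = 273,000 kg.
Stage dry mass = ε × stage wet mass = 0.117 × 273,000 = 31,941 kg.
Burnout mass m_f = stage dry + payload = 31,941 + 17,000 = 48,941 kg.
From the ideal rocket equation, Δv = v_e · ln(290,000/48,941) = 3640.0 × ln(5.926) = 3640.0 × 1.7793 ≈ 6477 m/s.

Δv ≈ 6480 m/s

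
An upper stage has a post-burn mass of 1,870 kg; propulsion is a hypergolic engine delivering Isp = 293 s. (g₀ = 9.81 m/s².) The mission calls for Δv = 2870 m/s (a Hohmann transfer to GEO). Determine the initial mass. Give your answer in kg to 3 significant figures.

v_e = Isp · g₀ = 293 × 9.81 = 2874.3 m/s.
From the ideal rocket equation, m₀/m_f = exp(Δv / v_e) = exp(2870 / 2874.3) = exp(0.9985) = 2.7142.
m₀ = m_f × 2.7142 = 1,870 × 2.7142 = 5,075.55 kg.

initial mass ≈ 5080 kg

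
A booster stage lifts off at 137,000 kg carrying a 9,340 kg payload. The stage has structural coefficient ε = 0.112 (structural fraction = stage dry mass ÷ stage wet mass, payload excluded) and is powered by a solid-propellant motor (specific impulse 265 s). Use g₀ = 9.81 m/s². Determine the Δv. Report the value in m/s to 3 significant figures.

Δv ≈ 4570 m/s

Stage wet mass = m₀ − payload = 137,000 − 9,340 = 127,660 kg.
Stage dry mass = ε × stage wet mass = 0.112 × 127,660 = 14,297.9 kg.
Burnout mass m_f = stage dry + payload = 14,297.9 + 9,340 = 23,637.9 kg.
v_e = Isp · g₀ = 265 × 9.81 = 2599.7 m/s.
Δv = v_e · ln(137,000/23,637.9) = 2599.7 × ln(5.796) = 2599.7 × 1.7571 ≈ 4568 m/s.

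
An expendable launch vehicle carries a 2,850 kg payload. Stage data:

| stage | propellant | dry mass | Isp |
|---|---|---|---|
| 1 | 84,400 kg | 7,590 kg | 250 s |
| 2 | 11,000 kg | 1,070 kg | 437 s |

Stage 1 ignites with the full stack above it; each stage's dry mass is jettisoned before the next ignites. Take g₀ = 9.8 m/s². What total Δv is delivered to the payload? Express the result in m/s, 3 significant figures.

Δv ≈ 9540 m/s

Ignition mass of stage 1 = 84,400+7,590 + 11,000+1,070 + 2,850 = 106,910 kg.
Stage 1: m₀ = 106,910 kg, m_f = 106,910 − 84,400 = 22,510 kg; Δv = 250×9.8×ln(4.749) = 2450.0×1.5580 ≈ 3817 m/s.
Stage 2: m₀ = 14,920 kg, m_f = 14,920 − 11,000 = 3,920 kg; Δv = 437×9.8×ln(3.806) = 4282.6×1.3366 ≈ 5724 m/s.
Total Δv = 3817 + 5724 = 9541 m/s.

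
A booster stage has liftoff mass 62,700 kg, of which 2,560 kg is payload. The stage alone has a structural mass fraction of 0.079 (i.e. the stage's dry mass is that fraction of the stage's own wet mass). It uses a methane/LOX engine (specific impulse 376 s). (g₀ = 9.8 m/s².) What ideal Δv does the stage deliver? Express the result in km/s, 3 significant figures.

Stage wet mass = m₀ − payload = 62,700 − 2,560 = 60,140 kg.
Stage dry mass = ε × stage wet mass = 0.079 × 60,140 = 4,751.06 kg.
Burnout mass m_f = stage dry + payload = 4,751.06 + 2,560 = 7,311.06 kg.
v_e = Isp · g₀ = 376 × 9.8 = 3684.8 m/s.
Δv = v_e · ln(62,700/7,311.06) = 3684.8 × ln(8.576) = 3684.8 × 2.1490 ≈ 7919 m/s.

Δv ≈ 7.92 km/s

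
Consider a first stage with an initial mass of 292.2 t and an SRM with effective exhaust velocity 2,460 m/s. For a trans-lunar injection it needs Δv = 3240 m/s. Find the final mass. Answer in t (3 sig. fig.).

final mass ≈ 78.3 t

Using Δv = v_e ln(m₀/m_f): m₀/m_f = exp(Δv / v_e) = exp(3240 / 2460.0) = exp(1.3171) = 3.7325.
m_f = m₀ / 3.7325 = 292.2 / 3.7325 = 78.2853 t.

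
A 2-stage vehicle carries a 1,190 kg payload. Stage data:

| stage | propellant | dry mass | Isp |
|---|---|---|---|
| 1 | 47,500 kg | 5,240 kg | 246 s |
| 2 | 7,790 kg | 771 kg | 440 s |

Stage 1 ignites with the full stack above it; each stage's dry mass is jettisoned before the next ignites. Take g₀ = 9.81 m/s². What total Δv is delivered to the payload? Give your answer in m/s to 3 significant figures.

Ignition mass of stage 1 = 47,500+5,240 + 7,790+771 + 1,190 = 62,491 kg.
Stage 1: m₀ = 62,491 kg, m_f = 62,491 − 47,500 = 14,991 kg; Δv = 246×9.81×ln(4.169) = 2413.3×1.4276 ≈ 3445 m/s.
Stage 2: m₀ = 9,751 kg, m_f = 9,751 − 7,790 = 1,961 kg; Δv = 440×9.81×ln(4.972) = 4316.4×1.6039 ≈ 6923 m/s.
Total Δv = 3445 + 6923 = 10368 m/s.

Δv ≈ 10400 m/s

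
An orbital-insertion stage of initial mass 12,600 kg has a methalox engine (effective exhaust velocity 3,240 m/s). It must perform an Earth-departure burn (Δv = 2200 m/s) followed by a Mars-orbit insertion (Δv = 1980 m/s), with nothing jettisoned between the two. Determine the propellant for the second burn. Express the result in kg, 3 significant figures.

propellant for the second burn ≈ 2920 kg

After the first burn: m = 12600 × exp(−2200/3240.0) = 12600 × 0.50712 = 6,389.71 kg.
After the second burn: m = 6,389.71 × exp(−1980/3240.0) = 6,389.71 × 0.54275 = 3,468.02 kg.
Second-burn propellant = 6,389.71 − 3,468.02 = 2,921.69 kg.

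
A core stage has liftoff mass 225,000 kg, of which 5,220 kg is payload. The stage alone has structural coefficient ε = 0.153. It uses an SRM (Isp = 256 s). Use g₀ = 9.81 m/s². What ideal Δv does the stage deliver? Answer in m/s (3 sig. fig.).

Stage wet mass = m₀ − payload = 225,000 − 5,220 = 219,780 kg.
Stage dry mass = ε × stage wet mass = 0.153 × 219,780 = 33,626.3 kg.
Burnout mass m_f = stage dry + payload = 33,626.3 + 5,220 = 38,846.3 kg.
v_e = Isp · g₀ = 256 × 9.81 = 2511.4 m/s.
From the ideal rocket equation, Δv = v_e · ln(225,000/38,846.3) = 2511.4 × ln(5.792) = 2511.4 × 1.7565 ≈ 4411 m/s.

Δv ≈ 4410 m/s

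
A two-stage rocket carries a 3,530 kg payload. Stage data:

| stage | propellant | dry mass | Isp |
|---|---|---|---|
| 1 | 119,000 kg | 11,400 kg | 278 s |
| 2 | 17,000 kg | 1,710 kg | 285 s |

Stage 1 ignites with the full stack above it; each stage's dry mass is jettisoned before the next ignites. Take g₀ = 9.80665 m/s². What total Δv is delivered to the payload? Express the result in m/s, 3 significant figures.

Δv ≈ 8160 m/s

Ignition mass of stage 1 = 119,000+11,400 + 17,000+1,710 + 3,530 = 152,640 kg.
Stage 1: m₀ = 152,640 kg, m_f = 152,640 − 119,000 = 33,640 kg; Δv = 278×9.80665×ln(4.537) = 2726.2×1.5124 ≈ 4123 m/s.
Stage 2: m₀ = 22,240 kg, m_f = 22,240 − 17,000 = 5,240 kg; Δv = 285×9.80665×ln(4.244) = 2794.9×1.4456 ≈ 4040 m/s.
Total Δv = 4123 + 4040 = 8163 m/s.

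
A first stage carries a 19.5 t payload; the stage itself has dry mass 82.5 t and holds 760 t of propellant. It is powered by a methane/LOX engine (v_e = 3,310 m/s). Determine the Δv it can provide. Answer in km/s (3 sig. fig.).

m₀ = payload + dry + propellant = 19.5 + 82.5 + 760 = 862 t.
m_f = payload + dry = 19.5 + 82.5 = 102 t.
Δv = v_e · ln(m₀/m_f) = 3310.0 × ln(8.451) = 3310.0 × 2.1343 ≈ 7064.5 m/s.

Δv ≈ 7.06 km/s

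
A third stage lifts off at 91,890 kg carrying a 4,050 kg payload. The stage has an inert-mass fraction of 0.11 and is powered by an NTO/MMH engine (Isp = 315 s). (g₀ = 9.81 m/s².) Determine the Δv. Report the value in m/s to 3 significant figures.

Δv ≈ 5880 m/s

Stage wet mass = m₀ − payload = 91,890 − 4,050 = 87,840 kg.
Stage dry mass = ε × stage wet mass = 0.11 × 87,840 = 9,662.4 kg.
Burnout mass m_f = stage dry + payload = 9,662.4 + 4,050 = 13,712.4 kg.
v_e = Isp · g₀ = 315 × 9.81 = 3090.2 m/s.
Rocket equation: Δv = v_e · ln(91,890/13,712.4) = 3090.2 × ln(6.701) = 3090.2 × 1.9023 ≈ 5878 m/s.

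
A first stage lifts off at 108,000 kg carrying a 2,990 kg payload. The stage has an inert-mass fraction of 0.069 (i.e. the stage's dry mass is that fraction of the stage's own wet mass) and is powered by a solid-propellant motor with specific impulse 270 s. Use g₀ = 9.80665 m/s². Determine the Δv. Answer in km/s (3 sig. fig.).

Stage wet mass = m₀ − payload = 108,000 − 2,990 = 105,010 kg.
Stage dry mass = ε × stage wet mass = 0.069 × 105,010 = 7,245.69 kg.
Burnout mass m_f = stage dry + payload = 7,245.69 + 2,990 = 10,235.69 kg.
v_e = Isp · g₀ = 270 × 9.80665 = 2647.8 m/s.
Δv = v_e · ln(108,000/10,235.69) = 2647.8 × ln(10.55) = 2647.8 × 2.3563 ≈ 6239 m/s.

Δv ≈ 6.24 km/s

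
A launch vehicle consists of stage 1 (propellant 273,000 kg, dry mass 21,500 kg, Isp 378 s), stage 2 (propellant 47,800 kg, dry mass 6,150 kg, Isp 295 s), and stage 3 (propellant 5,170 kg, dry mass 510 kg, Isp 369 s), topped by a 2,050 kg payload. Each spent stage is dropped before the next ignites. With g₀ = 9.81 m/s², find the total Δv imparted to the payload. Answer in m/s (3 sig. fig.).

Ignition mass of stage 1 = 273,000+21,500 + 47,800+6,150 + 5,170+510 + 2,050 = 356,180 kg.
Stage 1: m₀ = 356,180 kg, m_f = 356,180 − 273,000 = 83,180 kg; Δv = 378×9.81×ln(4.282) = 3708.2×1.4544 ≈ 5393 m/s.
Stage 2: m₀ = 61,680 kg, m_f = 61,680 − 47,800 = 13,880 kg; Δv = 295×9.81×ln(4.444) = 2894.0×1.4915 ≈ 4316 m/s.
Stage 3: m₀ = 7,730 kg, m_f = 7,730 − 5,170 = 2,560 kg; Δv = 369×9.81×ln(3.02) = 3619.9×1.1051 ≈ 4000 m/s.
Total Δv = 5393 + 4316 + 4000 = 13709 m/s.

Δv ≈ 13700 m/s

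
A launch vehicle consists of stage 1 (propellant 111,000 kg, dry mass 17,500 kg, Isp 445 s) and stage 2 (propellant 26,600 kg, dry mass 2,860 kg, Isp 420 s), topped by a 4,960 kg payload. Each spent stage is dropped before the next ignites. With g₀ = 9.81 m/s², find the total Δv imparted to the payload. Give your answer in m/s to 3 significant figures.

Ignition mass of stage 1 = 111,000+17,500 + 26,600+2,860 + 4,960 = 162,920 kg.
Stage 1: m₀ = 162,920 kg, m_f = 162,920 − 111,000 = 51,920 kg; Δv = 445×9.81×ln(3.138) = 4365.4×1.1436 ≈ 4992 m/s.
Stage 2: m₀ = 34,420 kg, m_f = 34,420 − 26,600 = 7,820 kg; Δv = 420×9.81×ln(4.402) = 4120.2×1.4820 ≈ 6106 m/s.
Total Δv = 4992 + 6106 = 11098 m/s.

Δv ≈ 11100 m/s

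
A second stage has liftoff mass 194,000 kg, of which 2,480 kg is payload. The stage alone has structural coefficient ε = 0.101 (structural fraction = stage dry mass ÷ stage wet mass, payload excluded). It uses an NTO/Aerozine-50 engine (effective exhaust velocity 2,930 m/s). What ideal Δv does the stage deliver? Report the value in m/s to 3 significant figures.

Δv ≈ 6400 m/s

Stage wet mass = m₀ − payload = 194,000 − 2,480 = 191,520 kg.
Stage dry mass = ε × stage wet mass = 0.101 × 191,520 = 19,343.5 kg.
Burnout mass m_f = stage dry + payload = 19,343.5 + 2,480 = 21,823.5 kg.
Using Δv = v_e ln(m₀/m_f): Δv = v_e · ln(194,000/21,823.5) = 2930.0 × ln(8.889) = 2930.0 × 2.1849 ≈ 6402 m/s.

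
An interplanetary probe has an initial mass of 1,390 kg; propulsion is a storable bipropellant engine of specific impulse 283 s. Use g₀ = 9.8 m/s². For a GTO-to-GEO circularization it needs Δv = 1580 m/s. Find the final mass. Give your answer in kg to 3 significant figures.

final mass ≈ 786 kg

v_e = Isp · g₀ = 283 × 9.8 = 2773.4 m/s.
By the Tsiolkovsky rocket equation, m₀/m_f = exp(Δv / v_e) = exp(1580 / 2773.4) = exp(0.5697) = 1.7677.
m_f = m₀ / 1.7677 = 1,390 / 1.7677 = 786.333 kg.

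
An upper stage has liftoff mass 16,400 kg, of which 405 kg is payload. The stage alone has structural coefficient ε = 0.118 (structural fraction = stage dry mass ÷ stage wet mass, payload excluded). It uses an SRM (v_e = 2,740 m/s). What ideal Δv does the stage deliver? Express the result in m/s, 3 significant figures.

Δv ≈ 5390 m/s

Stage wet mass = m₀ − payload = 16,400 − 405 = 15,995 kg.
Stage dry mass = ε × stage wet mass = 0.118 × 15,995 = 1,887.41 kg.
Burnout mass m_f = stage dry + payload = 1,887.41 + 405 = 2,292.41 kg.
From the ideal rocket equation, Δv = v_e · ln(16,400/2,292.41) = 2740.0 × ln(7.154) = 2740.0 × 1.9677 ≈ 5391 m/s.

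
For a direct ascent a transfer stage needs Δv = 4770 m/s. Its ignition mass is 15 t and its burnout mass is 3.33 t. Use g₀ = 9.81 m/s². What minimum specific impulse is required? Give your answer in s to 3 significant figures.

ln(m₀/m_f) = ln(15000/3330) = ln(4.505) = 1.5051.
By the Tsiolkovsky rocket equation, v_e = Δv / ln(m₀/m_f) = 4770 / 1.5051 = 3169.3 m/s.
Isp = v_e / g₀ = 3169.3 / 9.81 = 323.1 s.

Isp ≈ 323 s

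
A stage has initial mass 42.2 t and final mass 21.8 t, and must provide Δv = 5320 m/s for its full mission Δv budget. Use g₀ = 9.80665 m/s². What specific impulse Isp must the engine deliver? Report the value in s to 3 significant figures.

Isp ≈ 821 s

ln(m₀/m_f) = ln(42200/21800) = ln(1.936) = 0.6605.
From the ideal rocket equation, v_e = Δv / ln(m₀/m_f) = 5320 / 0.6605 = 8054.4 m/s.
Isp = v_e / g₀ = 8054.4 / 9.80665 = 821.3 s.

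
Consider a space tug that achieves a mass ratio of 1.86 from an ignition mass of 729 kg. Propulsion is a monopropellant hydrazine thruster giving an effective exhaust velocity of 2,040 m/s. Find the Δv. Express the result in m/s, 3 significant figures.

Δv ≈ 1270 m/s

Δv = v_e · ln(1.86) = 2040.0 × 0.6206 ≈ 1266.0 m/s.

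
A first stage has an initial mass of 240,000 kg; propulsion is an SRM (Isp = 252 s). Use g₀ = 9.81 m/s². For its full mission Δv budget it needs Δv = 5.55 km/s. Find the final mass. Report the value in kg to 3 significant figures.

final mass ≈ 25400 kg

v_e = Isp · g₀ = 252 × 9.81 = 2472.1 m/s.
Rocket equation: m₀/m_f = exp(Δv / v_e) = exp(5550 / 2472.1) = exp(2.2450) = 9.4408.
m_f = m₀ / 9.4408 = 240,000 / 9.4408 = 25,421.6 kg.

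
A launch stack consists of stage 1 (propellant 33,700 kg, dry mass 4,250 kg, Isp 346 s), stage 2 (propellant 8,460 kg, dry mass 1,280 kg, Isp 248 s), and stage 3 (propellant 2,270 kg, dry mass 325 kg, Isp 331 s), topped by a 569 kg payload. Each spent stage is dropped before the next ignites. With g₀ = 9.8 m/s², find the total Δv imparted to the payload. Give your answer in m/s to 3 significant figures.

Δv ≈ 10400 m/s

Ignition mass of stage 1 = 33,700+4,250 + 8,460+1,280 + 2,270+325 + 569 = 50,854 kg.
Stage 1: m₀ = 50,854 kg, m_f = 50,854 − 33,700 = 17,154 kg; Δv = 346×9.8×ln(2.965) = 3390.8×1.0867 ≈ 3685 m/s.
Stage 2: m₀ = 12,904 kg, m_f = 12,904 − 8,460 = 4,444 kg; Δv = 248×9.8×ln(2.904) = 2430.4×1.0660 ≈ 2591 m/s.
Stage 3: m₀ = 3,164 kg, m_f = 3,164 − 2,270 = 894 kg; Δv = 331×9.8×ln(3.539) = 3243.8×1.2639 ≈ 4100 m/s.
Total Δv = 3685 + 2591 + 4100 = 10376 m/s.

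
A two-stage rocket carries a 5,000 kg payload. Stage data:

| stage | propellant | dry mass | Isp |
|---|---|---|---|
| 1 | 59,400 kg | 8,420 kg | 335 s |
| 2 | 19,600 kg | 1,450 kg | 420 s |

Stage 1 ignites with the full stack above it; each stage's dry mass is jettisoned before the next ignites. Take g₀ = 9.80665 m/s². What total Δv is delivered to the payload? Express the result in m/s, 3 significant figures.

Ignition mass of stage 1 = 59,400+8,420 + 19,600+1,450 + 5,000 = 93,870 kg.
Stage 1: m₀ = 93,870 kg, m_f = 93,870 − 59,400 = 34,470 kg; Δv = 335×9.80665×ln(2.723) = 3285.2×1.0018 ≈ 3291 m/s.
Stage 2: m₀ = 26,050 kg, m_f = 26,050 − 19,600 = 6,450 kg; Δv = 420×9.80665×ln(4.039) = 4118.8×1.3959 ≈ 5750 m/s.
Total Δv = 3291 + 5750 = 9041 m/s.

Δv ≈ 9040 m/s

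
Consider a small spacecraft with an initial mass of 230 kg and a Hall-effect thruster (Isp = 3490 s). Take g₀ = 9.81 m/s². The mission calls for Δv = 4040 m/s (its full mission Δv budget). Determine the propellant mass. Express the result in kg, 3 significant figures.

v_e = Isp · g₀ = 3490 × 9.81 = 34236.9 m/s.
Using Δv = v_e ln(m₀/m_f): m₀/m_f = exp(Δv / v_e) = exp(4040 / 34236.9) = exp(0.1180) = 1.1252.
m_f = 230 / 1.1252 = 204.408 kg, so propellant = m₀ − m_f = 230 − 204.408 = 25.592 kg.

propellant mass ≈ 25.6 kg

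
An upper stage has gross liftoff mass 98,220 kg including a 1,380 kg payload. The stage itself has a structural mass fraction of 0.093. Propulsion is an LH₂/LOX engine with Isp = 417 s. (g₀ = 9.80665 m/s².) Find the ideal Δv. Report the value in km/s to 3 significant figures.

Δv ≈ 9.19 km/s

Stage wet mass = m₀ − payload = 98,220 − 1,380 = 96,840 kg.
Stage dry mass = ε × stage wet mass = 0.093 × 96,840 = 9,006.12 kg.
Burnout mass m_f = stage dry + payload = 9,006.12 + 1,380 = 10,386.12 kg.
v_e = Isp · g₀ = 417 × 9.80665 = 4089.4 m/s.
Rocket equation: Δv = v_e · ln(98,220/10,386.12) = 4089.4 × ln(9.457) = 4089.4 × 2.2467 ≈ 9188 m/s.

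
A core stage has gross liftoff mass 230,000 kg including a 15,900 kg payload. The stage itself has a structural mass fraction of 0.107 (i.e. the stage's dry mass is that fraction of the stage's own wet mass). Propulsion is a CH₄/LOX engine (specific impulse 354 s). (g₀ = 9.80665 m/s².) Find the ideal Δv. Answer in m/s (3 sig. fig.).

Δv ≈ 6180 m/s

Stage wet mass = m₀ − payload = 230,000 − 15,900 = 214,100 kg.
Stage dry mass = ε × stage wet mass = 0.107 × 214,100 = 22,908.7 kg.
Burnout mass m_f = stage dry + payload = 22,908.7 + 15,900 = 38,808.7 kg.
v_e = Isp · g₀ = 354 × 9.80665 = 3471.6 m/s.
Using Δv = v_e ln(m₀/m_f): Δv = v_e · ln(230,000/38,808.7) = 3471.6 × ln(5.927) = 3471.6 × 1.7794 ≈ 6177 m/s.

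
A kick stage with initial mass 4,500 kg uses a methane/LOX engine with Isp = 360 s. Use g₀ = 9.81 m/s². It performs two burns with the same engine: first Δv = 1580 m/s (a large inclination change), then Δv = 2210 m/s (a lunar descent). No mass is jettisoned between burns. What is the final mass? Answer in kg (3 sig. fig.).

final mass ≈ 1540 kg

v_e = Isp · g₀ = 360 × 9.81 = 3531.6 m/s.
After the first burn: m = 4500 × exp(−1580/3531.6) = 4500 × 0.63929 = 2,876.81 kg.
After the second burn: m = 2,876.81 × exp(−2210/3531.6) = 2,876.81 × 0.53484 = 1,538.63 kg.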